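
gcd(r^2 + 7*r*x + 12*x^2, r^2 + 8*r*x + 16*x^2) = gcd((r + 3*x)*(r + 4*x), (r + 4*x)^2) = r + 4*x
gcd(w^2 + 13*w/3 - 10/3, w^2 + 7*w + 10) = w + 5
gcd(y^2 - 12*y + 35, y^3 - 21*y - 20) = y - 5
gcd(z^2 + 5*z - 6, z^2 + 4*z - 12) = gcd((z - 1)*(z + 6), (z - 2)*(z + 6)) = z + 6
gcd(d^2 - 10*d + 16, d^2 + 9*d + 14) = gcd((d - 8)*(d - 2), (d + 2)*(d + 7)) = 1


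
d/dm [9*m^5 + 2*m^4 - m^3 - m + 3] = 45*m^4 + 8*m^3 - 3*m^2 - 1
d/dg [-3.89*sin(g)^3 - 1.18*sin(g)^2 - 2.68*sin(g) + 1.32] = (-2.36*sin(g) + 5.835*cos(2*g) - 8.515)*cos(g)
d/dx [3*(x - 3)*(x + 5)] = 6*x + 6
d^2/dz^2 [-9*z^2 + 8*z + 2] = -18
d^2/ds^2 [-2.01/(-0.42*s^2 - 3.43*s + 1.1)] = (-0.709128*s^2 - 5.791212*s + 2.01*(0.84*s + 3.43)*(1.68*s + 6.86) + 1.85724)/(0.42*s^2 + 3.43*s - 1.1)^3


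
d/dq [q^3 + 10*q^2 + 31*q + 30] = 3*q^2 + 20*q + 31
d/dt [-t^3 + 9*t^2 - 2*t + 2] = -3*t^2 + 18*t - 2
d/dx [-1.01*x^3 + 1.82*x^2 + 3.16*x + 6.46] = -3.03*x^2 + 3.64*x + 3.16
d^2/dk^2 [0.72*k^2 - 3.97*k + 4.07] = 1.44000000000000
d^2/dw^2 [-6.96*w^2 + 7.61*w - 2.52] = -13.9200000000000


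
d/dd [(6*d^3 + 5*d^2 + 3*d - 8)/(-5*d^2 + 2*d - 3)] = (-30*d^4 + 24*d^3 - 29*d^2 - 110*d + 7)/(25*d^4 - 20*d^3 + 34*d^2 - 12*d + 9)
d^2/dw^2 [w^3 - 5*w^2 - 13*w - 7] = 6*w - 10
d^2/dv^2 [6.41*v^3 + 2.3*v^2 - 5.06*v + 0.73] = 38.46*v + 4.6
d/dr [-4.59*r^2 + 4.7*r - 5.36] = 4.7 - 9.18*r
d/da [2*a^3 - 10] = 6*a^2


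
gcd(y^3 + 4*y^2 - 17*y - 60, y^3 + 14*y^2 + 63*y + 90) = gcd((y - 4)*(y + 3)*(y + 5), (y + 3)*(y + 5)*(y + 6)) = y^2 + 8*y + 15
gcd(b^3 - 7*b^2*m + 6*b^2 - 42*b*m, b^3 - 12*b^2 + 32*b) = b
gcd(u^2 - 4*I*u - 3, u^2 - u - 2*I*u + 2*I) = 1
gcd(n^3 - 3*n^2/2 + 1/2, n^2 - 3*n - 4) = 1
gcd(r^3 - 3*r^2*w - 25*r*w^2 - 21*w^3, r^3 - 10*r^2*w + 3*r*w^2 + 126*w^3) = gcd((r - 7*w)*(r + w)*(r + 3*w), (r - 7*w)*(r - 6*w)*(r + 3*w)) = r^2 - 4*r*w - 21*w^2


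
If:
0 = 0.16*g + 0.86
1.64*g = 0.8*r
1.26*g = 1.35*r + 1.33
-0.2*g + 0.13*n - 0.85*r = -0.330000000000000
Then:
No Solution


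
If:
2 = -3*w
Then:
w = -2/3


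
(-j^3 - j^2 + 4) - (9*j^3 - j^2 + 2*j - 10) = -10*j^3 - 2*j + 14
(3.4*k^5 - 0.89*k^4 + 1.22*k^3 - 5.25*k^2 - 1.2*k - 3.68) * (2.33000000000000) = 7.922*k^5 - 2.0737*k^4 + 2.8426*k^3 - 12.2325*k^2 - 2.796*k - 8.5744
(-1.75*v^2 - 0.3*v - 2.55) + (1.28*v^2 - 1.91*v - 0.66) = -0.47*v^2 - 2.21*v - 3.21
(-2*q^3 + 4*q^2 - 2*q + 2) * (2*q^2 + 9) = -4*q^5 + 8*q^4 - 22*q^3 + 40*q^2 - 18*q + 18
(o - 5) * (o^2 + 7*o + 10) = o^3 + 2*o^2 - 25*o - 50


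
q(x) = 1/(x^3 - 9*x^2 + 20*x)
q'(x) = (-3*x^2 + 18*x - 20)/(x^3 - 9*x^2 + 20*x)^2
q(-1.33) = -0.02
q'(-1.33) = -0.02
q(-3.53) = -0.00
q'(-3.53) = -0.00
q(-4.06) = -0.00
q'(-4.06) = -0.00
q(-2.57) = -0.01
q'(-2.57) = -0.01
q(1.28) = 0.08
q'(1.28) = -0.01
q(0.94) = 0.09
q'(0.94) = -0.04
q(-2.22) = -0.01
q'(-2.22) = -0.01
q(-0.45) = -0.09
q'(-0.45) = -0.24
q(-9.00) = 0.00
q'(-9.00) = 0.00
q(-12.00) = 0.00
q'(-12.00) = 0.00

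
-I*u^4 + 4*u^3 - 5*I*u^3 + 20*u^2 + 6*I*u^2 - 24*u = u*(u + 6)*(u + 4*I)*(-I*u + I)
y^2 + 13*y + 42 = (y + 6)*(y + 7)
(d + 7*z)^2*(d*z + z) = d^3*z + 14*d^2*z^2 + d^2*z + 49*d*z^3 + 14*d*z^2 + 49*z^3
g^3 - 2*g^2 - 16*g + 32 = (g - 4)*(g - 2)*(g + 4)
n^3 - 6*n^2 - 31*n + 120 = (n - 8)*(n - 3)*(n + 5)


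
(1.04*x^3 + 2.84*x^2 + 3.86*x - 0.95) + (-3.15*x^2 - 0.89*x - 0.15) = 1.04*x^3 - 0.31*x^2 + 2.97*x - 1.1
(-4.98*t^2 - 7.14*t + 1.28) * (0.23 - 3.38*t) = 16.8324*t^3 + 22.9878*t^2 - 5.9686*t + 0.2944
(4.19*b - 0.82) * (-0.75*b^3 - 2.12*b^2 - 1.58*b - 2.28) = -3.1425*b^4 - 8.2678*b^3 - 4.8818*b^2 - 8.2576*b + 1.8696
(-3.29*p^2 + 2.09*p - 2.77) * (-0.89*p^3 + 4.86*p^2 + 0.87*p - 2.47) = 2.9281*p^5 - 17.8495*p^4 + 9.7604*p^3 - 3.5176*p^2 - 7.5722*p + 6.8419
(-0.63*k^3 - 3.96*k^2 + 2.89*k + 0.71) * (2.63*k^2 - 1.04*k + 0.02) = -1.6569*k^5 - 9.7596*k^4 + 11.7065*k^3 - 1.2175*k^2 - 0.6806*k + 0.0142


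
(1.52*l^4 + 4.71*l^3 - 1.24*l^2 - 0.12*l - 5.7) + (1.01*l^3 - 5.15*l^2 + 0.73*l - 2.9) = 1.52*l^4 + 5.72*l^3 - 6.39*l^2 + 0.61*l - 8.6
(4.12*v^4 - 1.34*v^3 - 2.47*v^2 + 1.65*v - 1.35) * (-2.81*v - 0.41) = -11.5772*v^5 + 2.0762*v^4 + 7.4901*v^3 - 3.6238*v^2 + 3.117*v + 0.5535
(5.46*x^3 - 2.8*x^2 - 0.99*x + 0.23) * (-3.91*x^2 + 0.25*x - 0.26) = -21.3486*x^5 + 12.313*x^4 + 1.7513*x^3 - 0.4188*x^2 + 0.3149*x - 0.0598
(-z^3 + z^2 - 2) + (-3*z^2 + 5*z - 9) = -z^3 - 2*z^2 + 5*z - 11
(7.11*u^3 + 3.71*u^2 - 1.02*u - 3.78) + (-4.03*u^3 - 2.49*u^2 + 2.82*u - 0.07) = 3.08*u^3 + 1.22*u^2 + 1.8*u - 3.85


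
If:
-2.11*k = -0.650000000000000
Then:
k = 0.31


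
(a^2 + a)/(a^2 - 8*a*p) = (a + 1)/(a - 8*p)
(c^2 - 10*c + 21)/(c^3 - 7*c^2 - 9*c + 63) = 1/(c + 3)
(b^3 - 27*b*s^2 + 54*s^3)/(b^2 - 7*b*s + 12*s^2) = (-b^2 - 3*b*s + 18*s^2)/(-b + 4*s)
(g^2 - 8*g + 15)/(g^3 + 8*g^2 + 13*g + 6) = (g^2 - 8*g + 15)/(g^3 + 8*g^2 + 13*g + 6)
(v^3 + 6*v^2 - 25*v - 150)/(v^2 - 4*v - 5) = (v^2 + 11*v + 30)/(v + 1)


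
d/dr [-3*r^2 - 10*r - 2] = -6*r - 10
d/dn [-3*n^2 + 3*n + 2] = 3 - 6*n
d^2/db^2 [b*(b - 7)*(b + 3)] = 6*b - 8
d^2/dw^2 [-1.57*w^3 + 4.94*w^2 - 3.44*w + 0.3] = 9.88 - 9.42*w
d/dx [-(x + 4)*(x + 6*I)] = -2*x - 4 - 6*I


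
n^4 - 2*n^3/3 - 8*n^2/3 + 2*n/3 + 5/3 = (n - 5/3)*(n - 1)*(n + 1)^2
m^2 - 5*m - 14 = (m - 7)*(m + 2)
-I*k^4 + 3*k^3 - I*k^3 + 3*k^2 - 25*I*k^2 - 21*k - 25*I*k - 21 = (k - 3*I)*(k - I)*(k + 7*I)*(-I*k - I)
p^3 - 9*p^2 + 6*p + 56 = (p - 7)*(p - 4)*(p + 2)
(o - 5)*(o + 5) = o^2 - 25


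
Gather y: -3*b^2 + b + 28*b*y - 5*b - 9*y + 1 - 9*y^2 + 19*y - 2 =-3*b^2 - 4*b - 9*y^2 + y*(28*b + 10) - 1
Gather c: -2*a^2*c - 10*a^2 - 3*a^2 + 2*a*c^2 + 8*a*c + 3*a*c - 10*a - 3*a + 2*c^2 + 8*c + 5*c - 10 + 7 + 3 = -13*a^2 - 13*a + c^2*(2*a + 2) + c*(-2*a^2 + 11*a + 13)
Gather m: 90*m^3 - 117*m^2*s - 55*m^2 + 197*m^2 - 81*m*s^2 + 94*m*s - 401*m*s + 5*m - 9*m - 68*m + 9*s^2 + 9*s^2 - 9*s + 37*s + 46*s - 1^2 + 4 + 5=90*m^3 + m^2*(142 - 117*s) + m*(-81*s^2 - 307*s - 72) + 18*s^2 + 74*s + 8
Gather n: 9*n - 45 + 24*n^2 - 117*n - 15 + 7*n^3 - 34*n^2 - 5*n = 7*n^3 - 10*n^2 - 113*n - 60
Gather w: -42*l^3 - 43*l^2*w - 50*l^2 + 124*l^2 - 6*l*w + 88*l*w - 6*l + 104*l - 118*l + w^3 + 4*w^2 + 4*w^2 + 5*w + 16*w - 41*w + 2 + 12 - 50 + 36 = -42*l^3 + 74*l^2 - 20*l + w^3 + 8*w^2 + w*(-43*l^2 + 82*l - 20)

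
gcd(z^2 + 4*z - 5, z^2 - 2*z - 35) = z + 5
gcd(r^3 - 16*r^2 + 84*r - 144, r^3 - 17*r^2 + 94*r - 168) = r^2 - 10*r + 24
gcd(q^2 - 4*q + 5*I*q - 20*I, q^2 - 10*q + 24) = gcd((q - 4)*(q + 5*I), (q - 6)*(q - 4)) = q - 4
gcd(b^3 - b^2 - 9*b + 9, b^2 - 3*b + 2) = b - 1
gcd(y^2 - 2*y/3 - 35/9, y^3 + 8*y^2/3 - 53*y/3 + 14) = y - 7/3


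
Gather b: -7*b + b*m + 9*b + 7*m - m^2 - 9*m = b*(m + 2) - m^2 - 2*m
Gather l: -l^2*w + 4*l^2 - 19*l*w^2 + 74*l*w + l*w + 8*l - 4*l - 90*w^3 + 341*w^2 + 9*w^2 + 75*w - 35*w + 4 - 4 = l^2*(4 - w) + l*(-19*w^2 + 75*w + 4) - 90*w^3 + 350*w^2 + 40*w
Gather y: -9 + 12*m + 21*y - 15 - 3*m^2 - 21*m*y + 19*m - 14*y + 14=-3*m^2 + 31*m + y*(7 - 21*m) - 10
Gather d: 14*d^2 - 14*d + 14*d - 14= 14*d^2 - 14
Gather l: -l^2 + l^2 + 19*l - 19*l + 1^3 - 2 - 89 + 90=0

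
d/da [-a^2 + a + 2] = 1 - 2*a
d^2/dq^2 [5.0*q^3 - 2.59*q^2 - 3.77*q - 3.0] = 30.0*q - 5.18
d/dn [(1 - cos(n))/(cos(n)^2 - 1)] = -sin(n)/(cos(n) + 1)^2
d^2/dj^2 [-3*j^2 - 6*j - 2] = -6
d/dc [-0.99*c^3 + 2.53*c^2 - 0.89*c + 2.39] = -2.97*c^2 + 5.06*c - 0.89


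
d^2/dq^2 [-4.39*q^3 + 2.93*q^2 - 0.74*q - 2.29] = 5.86 - 26.34*q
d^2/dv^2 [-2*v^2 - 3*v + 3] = -4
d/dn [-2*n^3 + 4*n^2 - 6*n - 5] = -6*n^2 + 8*n - 6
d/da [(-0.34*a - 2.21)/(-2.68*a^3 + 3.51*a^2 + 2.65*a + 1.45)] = (-1.8224*a^3 - 16.575*a^2 + 15.5142*a + 5.3635)/(7.1824*a^6 - 18.8136*a^5 - 1.8839*a^4 + 10.831*a^3 + 17.2015*a^2 + 7.685*a + 2.1025)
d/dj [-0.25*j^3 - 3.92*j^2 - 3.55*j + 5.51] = -0.75*j^2 - 7.84*j - 3.55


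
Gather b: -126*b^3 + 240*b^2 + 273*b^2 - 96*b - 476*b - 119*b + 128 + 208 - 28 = -126*b^3 + 513*b^2 - 691*b + 308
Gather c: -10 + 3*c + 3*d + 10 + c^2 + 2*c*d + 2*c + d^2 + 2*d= c^2 + c*(2*d + 5) + d^2 + 5*d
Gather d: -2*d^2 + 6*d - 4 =-2*d^2 + 6*d - 4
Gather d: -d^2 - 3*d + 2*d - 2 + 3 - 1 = -d^2 - d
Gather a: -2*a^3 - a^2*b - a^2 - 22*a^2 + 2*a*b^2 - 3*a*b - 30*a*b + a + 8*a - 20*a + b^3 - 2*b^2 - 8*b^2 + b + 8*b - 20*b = -2*a^3 + a^2*(-b - 23) + a*(2*b^2 - 33*b - 11) + b^3 - 10*b^2 - 11*b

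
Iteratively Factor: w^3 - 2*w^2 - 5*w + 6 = (w - 3)*(w^2 + w - 2) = (w - 3)*(w + 2)*(w - 1)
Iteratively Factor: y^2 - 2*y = (y - 2)*(y)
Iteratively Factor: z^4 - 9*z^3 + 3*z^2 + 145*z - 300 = (z - 5)*(z^3 - 4*z^2 - 17*z + 60) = (z - 5)*(z - 3)*(z^2 - z - 20) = (z - 5)*(z - 3)*(z + 4)*(z - 5)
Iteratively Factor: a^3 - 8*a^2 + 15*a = (a)*(a^2 - 8*a + 15) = a*(a - 3)*(a - 5)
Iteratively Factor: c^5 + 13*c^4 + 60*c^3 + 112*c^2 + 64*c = (c + 4)*(c^4 + 9*c^3 + 24*c^2 + 16*c) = (c + 1)*(c + 4)*(c^3 + 8*c^2 + 16*c) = c*(c + 1)*(c + 4)*(c^2 + 8*c + 16) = c*(c + 1)*(c + 4)^2*(c + 4)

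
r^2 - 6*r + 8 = (r - 4)*(r - 2)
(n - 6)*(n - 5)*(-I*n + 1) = -I*n^3 + n^2 + 11*I*n^2 - 11*n - 30*I*n + 30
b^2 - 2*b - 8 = (b - 4)*(b + 2)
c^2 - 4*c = c*(c - 4)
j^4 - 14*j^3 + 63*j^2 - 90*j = j*(j - 6)*(j - 5)*(j - 3)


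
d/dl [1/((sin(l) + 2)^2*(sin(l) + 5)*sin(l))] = (-19*sin(l) + 2*cos(2*l) - 12)*cos(l)/((sin(l) + 2)^3*(sin(l) + 5)^2*sin(l)^2)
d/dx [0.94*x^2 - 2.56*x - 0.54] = 1.88*x - 2.56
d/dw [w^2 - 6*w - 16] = 2*w - 6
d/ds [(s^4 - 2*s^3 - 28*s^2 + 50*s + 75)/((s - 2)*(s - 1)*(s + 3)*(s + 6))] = 2*(4*s^6 + 21*s^5 - 38*s^4 - 306*s^3 - 104*s^2 - 483*s + 2250)/(s^8 + 12*s^7 + 22*s^6 - 156*s^5 - 311*s^4 + 936*s^3 + 792*s^2 - 2592*s + 1296)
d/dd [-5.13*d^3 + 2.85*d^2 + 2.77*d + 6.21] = -15.39*d^2 + 5.7*d + 2.77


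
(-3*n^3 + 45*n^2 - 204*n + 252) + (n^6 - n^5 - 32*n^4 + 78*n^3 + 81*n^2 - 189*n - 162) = n^6 - n^5 - 32*n^4 + 75*n^3 + 126*n^2 - 393*n + 90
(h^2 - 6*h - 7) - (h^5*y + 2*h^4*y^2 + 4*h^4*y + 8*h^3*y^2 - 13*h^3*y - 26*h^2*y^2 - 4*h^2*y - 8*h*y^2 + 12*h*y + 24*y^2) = -h^5*y - 2*h^4*y^2 - 4*h^4*y - 8*h^3*y^2 + 13*h^3*y + 26*h^2*y^2 + 4*h^2*y + h^2 + 8*h*y^2 - 12*h*y - 6*h - 24*y^2 - 7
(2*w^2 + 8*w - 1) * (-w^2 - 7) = -2*w^4 - 8*w^3 - 13*w^2 - 56*w + 7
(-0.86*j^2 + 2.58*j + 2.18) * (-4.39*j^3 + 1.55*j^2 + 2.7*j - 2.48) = 3.7754*j^5 - 12.6592*j^4 - 7.8932*j^3 + 12.4778*j^2 - 0.5124*j - 5.4064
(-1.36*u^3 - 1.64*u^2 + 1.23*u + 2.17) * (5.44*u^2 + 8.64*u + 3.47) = -7.3984*u^5 - 20.672*u^4 - 12.1976*u^3 + 16.7412*u^2 + 23.0169*u + 7.5299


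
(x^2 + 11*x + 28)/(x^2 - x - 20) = (x + 7)/(x - 5)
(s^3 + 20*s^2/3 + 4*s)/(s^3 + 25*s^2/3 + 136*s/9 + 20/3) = 3*s/(3*s + 5)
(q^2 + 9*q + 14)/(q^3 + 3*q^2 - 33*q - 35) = (q + 2)/(q^2 - 4*q - 5)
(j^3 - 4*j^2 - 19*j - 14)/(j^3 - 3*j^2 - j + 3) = (j^2 - 5*j - 14)/(j^2 - 4*j + 3)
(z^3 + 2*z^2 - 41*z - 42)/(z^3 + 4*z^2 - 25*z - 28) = (z - 6)/(z - 4)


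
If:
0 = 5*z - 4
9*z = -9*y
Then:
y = -4/5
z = 4/5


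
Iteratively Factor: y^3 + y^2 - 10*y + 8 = (y + 4)*(y^2 - 3*y + 2) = (y - 1)*(y + 4)*(y - 2)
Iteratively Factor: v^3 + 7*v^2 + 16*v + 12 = (v + 2)*(v^2 + 5*v + 6) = (v + 2)^2*(v + 3)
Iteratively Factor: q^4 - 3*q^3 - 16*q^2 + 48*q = (q)*(q^3 - 3*q^2 - 16*q + 48) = q*(q + 4)*(q^2 - 7*q + 12) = q*(q - 3)*(q + 4)*(q - 4)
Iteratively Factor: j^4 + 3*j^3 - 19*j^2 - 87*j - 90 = (j + 3)*(j^3 - 19*j - 30) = (j - 5)*(j + 3)*(j^2 + 5*j + 6) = (j - 5)*(j + 3)^2*(j + 2)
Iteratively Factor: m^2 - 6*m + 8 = (m - 4)*(m - 2)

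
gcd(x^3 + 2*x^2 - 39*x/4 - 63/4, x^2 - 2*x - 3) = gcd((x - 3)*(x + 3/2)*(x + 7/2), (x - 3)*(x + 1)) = x - 3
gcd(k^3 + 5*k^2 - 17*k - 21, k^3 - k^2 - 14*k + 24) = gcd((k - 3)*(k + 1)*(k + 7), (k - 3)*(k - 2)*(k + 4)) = k - 3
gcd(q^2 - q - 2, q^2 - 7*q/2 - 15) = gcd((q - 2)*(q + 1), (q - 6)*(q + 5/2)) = 1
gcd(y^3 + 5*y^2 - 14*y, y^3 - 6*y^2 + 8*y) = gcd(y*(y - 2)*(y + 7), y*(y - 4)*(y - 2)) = y^2 - 2*y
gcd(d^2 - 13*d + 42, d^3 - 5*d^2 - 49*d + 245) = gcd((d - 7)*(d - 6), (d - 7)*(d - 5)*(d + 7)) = d - 7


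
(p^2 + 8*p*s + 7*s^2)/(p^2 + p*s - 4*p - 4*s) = (p + 7*s)/(p - 4)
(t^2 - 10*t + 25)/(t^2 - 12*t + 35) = (t - 5)/(t - 7)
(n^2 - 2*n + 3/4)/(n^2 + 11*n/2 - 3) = (n - 3/2)/(n + 6)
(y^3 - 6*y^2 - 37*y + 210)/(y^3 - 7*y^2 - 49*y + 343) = (y^2 + y - 30)/(y^2 - 49)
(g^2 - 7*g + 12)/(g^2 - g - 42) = (-g^2 + 7*g - 12)/(-g^2 + g + 42)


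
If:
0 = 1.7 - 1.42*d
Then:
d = 1.20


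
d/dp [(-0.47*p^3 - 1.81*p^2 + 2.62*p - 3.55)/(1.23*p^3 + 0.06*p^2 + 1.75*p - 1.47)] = (2.1981*p^4 - 8.0902*p^3 + 11.8475*p^2 + 5.7474*p + 2.3611)/(1.5129*p^6 + 0.1476*p^5 + 4.3086*p^4 - 3.4062*p^3 + 2.8861*p^2 - 5.145*p + 2.1609)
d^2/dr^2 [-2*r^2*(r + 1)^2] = -24*r^2 - 24*r - 4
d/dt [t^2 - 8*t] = 2*t - 8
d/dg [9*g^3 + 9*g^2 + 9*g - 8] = 27*g^2 + 18*g + 9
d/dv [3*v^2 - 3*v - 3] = 6*v - 3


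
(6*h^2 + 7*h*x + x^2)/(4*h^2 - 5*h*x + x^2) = (6*h^2 + 7*h*x + x^2)/(4*h^2 - 5*h*x + x^2)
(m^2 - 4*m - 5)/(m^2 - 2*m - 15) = (m + 1)/(m + 3)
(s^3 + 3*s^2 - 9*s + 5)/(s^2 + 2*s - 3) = (s^2 + 4*s - 5)/(s + 3)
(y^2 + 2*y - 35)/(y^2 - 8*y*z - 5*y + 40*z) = (y + 7)/(y - 8*z)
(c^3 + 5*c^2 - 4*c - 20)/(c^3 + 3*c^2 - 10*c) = (c + 2)/c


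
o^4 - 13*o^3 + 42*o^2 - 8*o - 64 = (o - 8)*(o - 4)*(o - 2)*(o + 1)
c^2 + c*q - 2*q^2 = (c - q)*(c + 2*q)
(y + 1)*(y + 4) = y^2 + 5*y + 4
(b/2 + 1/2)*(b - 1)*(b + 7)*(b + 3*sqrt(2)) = b^4/2 + 3*sqrt(2)*b^3/2 + 7*b^3/2 - b^2/2 + 21*sqrt(2)*b^2/2 - 7*b/2 - 3*sqrt(2)*b/2 - 21*sqrt(2)/2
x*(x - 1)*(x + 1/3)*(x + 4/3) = x^4 + 2*x^3/3 - 11*x^2/9 - 4*x/9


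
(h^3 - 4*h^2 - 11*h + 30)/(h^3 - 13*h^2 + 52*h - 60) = (h + 3)/(h - 6)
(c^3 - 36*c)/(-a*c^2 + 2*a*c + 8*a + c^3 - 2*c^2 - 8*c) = c*(36 - c^2)/(a*c^2 - 2*a*c - 8*a - c^3 + 2*c^2 + 8*c)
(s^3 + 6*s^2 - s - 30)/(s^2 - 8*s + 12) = (s^2 + 8*s + 15)/(s - 6)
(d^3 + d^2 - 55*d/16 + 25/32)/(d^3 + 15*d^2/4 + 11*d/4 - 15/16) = (4*d - 5)/(2*(2*d + 3))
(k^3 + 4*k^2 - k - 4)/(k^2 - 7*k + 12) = (k^3 + 4*k^2 - k - 4)/(k^2 - 7*k + 12)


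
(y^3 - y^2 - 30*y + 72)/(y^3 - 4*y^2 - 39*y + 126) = (y - 4)/(y - 7)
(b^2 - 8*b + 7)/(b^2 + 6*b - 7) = (b - 7)/(b + 7)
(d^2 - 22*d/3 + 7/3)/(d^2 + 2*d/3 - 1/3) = (d - 7)/(d + 1)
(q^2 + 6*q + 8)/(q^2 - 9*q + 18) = (q^2 + 6*q + 8)/(q^2 - 9*q + 18)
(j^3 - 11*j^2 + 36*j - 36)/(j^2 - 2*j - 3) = (j^2 - 8*j + 12)/(j + 1)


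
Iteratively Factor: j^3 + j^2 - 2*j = (j + 2)*(j^2 - j) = (j - 1)*(j + 2)*(j)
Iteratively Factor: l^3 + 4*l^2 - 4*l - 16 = (l + 4)*(l^2 - 4) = (l + 2)*(l + 4)*(l - 2)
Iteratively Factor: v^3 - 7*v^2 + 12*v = (v - 3)*(v^2 - 4*v) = (v - 4)*(v - 3)*(v)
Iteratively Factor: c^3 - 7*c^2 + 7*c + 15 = (c - 3)*(c^2 - 4*c - 5) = (c - 5)*(c - 3)*(c + 1)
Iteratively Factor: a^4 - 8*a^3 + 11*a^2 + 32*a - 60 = (a - 5)*(a^3 - 3*a^2 - 4*a + 12) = (a - 5)*(a + 2)*(a^2 - 5*a + 6) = (a - 5)*(a - 2)*(a + 2)*(a - 3)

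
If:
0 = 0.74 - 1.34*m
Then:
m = 0.55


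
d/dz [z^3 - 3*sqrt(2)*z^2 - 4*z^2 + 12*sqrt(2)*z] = 3*z^2 - 6*sqrt(2)*z - 8*z + 12*sqrt(2)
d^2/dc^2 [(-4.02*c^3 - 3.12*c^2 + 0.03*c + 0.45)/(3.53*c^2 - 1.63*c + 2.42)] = (5.6843418860808e-14*c^5 - 5.6843418860808e-14*c^4 + 12.1643460000001*c^3 + 288.705654*c^2 - 158.329566*c - 41.60439)/(43.986977*c^6 - 60.933801*c^5 + 118.602705*c^4 - 87.877375*c^3 + 81.30837*c^2 - 28.637796*c + 14.172488)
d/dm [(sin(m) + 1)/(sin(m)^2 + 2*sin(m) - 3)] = (-2*sin(m) + cos(m)^2 - 6)*cos(m)/(sin(m)^2 + 2*sin(m) - 3)^2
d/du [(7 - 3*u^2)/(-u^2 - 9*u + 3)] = (27*u^2 - 4*u + 63)/(u^4 + 18*u^3 + 75*u^2 - 54*u + 9)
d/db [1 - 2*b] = -2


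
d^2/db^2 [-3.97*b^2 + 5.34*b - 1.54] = -7.94000000000000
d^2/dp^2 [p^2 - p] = 2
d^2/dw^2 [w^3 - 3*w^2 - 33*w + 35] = 6*w - 6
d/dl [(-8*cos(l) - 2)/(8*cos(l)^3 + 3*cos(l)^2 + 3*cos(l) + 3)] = -(152*sin(2*l) + 72*sin(3*l) + 64*sin(4*l))/(18*cos(l) + 3*cos(2*l) + 4*cos(3*l) + 9)^2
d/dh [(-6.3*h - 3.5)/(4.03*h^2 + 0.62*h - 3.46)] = (25.389*h^2 + 28.21*h + 23.968)/(16.2409*h^4 + 4.9972*h^3 - 27.5032*h^2 - 4.2904*h + 11.9716)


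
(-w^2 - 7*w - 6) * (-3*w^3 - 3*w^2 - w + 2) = 3*w^5 + 24*w^4 + 40*w^3 + 23*w^2 - 8*w - 12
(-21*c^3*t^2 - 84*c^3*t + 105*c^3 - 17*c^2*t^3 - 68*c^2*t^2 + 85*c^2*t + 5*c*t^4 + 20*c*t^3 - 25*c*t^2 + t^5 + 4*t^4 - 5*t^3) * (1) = -21*c^3*t^2 - 84*c^3*t + 105*c^3 - 17*c^2*t^3 - 68*c^2*t^2 + 85*c^2*t + 5*c*t^4 + 20*c*t^3 - 25*c*t^2 + t^5 + 4*t^4 - 5*t^3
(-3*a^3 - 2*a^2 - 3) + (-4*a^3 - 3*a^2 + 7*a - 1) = -7*a^3 - 5*a^2 + 7*a - 4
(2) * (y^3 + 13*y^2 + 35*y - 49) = 2*y^3 + 26*y^2 + 70*y - 98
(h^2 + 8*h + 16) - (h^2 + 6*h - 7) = 2*h + 23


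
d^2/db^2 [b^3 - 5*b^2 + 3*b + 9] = 6*b - 10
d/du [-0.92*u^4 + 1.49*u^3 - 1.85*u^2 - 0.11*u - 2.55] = -3.68*u^3 + 4.47*u^2 - 3.7*u - 0.11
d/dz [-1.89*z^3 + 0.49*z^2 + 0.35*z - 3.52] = -5.67*z^2 + 0.98*z + 0.35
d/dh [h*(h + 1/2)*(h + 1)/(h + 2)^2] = (h^3 + 6*h^2 + 11*h/2 + 1)/(h^3 + 6*h^2 + 12*h + 8)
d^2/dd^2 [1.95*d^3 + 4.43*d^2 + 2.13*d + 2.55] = 11.7*d + 8.86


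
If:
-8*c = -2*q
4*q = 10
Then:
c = 5/8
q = 5/2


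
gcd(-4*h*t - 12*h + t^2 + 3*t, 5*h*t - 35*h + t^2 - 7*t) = 1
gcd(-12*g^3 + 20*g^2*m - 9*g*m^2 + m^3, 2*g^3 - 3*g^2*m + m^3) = g - m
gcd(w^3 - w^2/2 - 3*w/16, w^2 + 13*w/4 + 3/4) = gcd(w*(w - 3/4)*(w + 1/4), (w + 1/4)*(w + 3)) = w + 1/4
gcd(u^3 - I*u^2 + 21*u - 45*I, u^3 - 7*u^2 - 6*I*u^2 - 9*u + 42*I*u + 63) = u^2 - 6*I*u - 9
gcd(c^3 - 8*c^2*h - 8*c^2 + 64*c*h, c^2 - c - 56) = c - 8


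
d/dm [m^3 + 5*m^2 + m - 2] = 3*m^2 + 10*m + 1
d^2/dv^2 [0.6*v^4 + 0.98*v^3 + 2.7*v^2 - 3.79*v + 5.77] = 7.2*v^2 + 5.88*v + 5.4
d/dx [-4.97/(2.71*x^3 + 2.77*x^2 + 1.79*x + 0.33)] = (40.4061*x^2 + 27.5338*x + 8.8963)/(2.71*x^3 + 2.77*x^2 + 1.79*x + 0.33)^2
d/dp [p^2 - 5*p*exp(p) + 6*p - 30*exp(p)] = -5*p*exp(p) + 2*p - 35*exp(p) + 6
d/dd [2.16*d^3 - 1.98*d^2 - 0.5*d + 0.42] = 6.48*d^2 - 3.96*d - 0.5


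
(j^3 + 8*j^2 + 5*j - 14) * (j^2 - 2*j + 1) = j^5 + 6*j^4 - 10*j^3 - 16*j^2 + 33*j - 14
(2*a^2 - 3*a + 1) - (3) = 2*a^2 - 3*a - 2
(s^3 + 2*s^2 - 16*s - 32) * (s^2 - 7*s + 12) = s^5 - 5*s^4 - 18*s^3 + 104*s^2 + 32*s - 384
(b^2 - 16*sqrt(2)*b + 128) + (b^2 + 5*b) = 2*b^2 - 16*sqrt(2)*b + 5*b + 128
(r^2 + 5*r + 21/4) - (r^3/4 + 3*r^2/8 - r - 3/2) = -r^3/4 + 5*r^2/8 + 6*r + 27/4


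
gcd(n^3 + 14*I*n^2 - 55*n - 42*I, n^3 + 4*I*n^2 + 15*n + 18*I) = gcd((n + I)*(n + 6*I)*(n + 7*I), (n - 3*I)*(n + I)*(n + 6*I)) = n^2 + 7*I*n - 6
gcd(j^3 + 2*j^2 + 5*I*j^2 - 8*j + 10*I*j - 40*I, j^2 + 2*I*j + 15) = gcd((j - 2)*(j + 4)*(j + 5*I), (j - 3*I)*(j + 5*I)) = j + 5*I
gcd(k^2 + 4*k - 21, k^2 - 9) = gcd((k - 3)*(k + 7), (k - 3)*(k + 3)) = k - 3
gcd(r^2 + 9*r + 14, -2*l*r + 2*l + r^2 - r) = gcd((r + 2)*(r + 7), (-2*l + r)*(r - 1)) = 1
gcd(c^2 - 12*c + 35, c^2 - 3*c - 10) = c - 5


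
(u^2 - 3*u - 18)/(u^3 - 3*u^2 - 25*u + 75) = (u^2 - 3*u - 18)/(u^3 - 3*u^2 - 25*u + 75)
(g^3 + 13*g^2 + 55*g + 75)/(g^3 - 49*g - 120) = (g + 5)/(g - 8)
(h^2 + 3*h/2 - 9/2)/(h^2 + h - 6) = (h - 3/2)/(h - 2)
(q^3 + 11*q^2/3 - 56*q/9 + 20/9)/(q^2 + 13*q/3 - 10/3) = q - 2/3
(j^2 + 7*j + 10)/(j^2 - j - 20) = (j^2 + 7*j + 10)/(j^2 - j - 20)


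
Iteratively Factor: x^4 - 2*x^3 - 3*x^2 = (x + 1)*(x^3 - 3*x^2) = (x - 3)*(x + 1)*(x^2) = x*(x - 3)*(x + 1)*(x)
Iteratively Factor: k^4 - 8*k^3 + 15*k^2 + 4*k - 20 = (k - 5)*(k^3 - 3*k^2 + 4) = (k - 5)*(k - 2)*(k^2 - k - 2) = (k - 5)*(k - 2)^2*(k + 1)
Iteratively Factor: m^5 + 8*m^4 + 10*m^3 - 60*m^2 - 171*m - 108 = (m + 4)*(m^4 + 4*m^3 - 6*m^2 - 36*m - 27) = (m + 3)*(m + 4)*(m^3 + m^2 - 9*m - 9) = (m - 3)*(m + 3)*(m + 4)*(m^2 + 4*m + 3) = (m - 3)*(m + 1)*(m + 3)*(m + 4)*(m + 3)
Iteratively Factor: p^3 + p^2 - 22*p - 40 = (p - 5)*(p^2 + 6*p + 8) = (p - 5)*(p + 2)*(p + 4)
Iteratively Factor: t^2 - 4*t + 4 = (t - 2)*(t - 2)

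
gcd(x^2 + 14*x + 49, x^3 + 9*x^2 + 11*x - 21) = x + 7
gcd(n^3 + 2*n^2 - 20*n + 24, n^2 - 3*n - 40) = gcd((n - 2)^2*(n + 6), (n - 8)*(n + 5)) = 1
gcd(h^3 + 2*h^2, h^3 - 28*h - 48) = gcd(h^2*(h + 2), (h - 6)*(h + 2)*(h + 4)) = h + 2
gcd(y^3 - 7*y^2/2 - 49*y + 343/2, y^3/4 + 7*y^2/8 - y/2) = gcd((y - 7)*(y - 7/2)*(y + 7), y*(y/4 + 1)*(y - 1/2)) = 1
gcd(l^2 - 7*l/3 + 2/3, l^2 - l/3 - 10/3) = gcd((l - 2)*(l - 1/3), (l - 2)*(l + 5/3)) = l - 2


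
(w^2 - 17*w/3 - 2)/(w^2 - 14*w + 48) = (w + 1/3)/(w - 8)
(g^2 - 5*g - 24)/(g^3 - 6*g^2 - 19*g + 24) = 1/(g - 1)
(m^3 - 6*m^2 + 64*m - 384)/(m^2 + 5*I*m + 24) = (m^2 + m*(-6 - 8*I) + 48*I)/(m - 3*I)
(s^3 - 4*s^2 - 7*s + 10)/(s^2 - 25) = (s^2 + s - 2)/(s + 5)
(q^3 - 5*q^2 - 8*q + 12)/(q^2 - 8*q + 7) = (q^2 - 4*q - 12)/(q - 7)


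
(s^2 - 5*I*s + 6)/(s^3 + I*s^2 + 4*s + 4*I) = (s - 6*I)/(s^2 + 4)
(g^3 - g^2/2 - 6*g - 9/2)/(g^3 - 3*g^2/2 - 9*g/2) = (g + 1)/g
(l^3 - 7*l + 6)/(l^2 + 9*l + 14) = (l^3 - 7*l + 6)/(l^2 + 9*l + 14)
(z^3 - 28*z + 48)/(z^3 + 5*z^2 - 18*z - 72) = (z - 2)/(z + 3)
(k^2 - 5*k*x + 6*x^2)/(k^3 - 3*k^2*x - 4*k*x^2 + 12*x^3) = 1/(k + 2*x)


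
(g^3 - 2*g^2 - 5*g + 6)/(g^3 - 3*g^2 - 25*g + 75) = (g^2 + g - 2)/(g^2 - 25)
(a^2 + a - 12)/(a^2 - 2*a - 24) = (a - 3)/(a - 6)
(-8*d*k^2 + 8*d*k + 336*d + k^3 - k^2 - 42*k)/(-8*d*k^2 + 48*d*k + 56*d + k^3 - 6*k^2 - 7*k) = (k + 6)/(k + 1)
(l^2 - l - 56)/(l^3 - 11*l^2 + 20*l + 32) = (l + 7)/(l^2 - 3*l - 4)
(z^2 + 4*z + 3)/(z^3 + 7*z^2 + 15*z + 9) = 1/(z + 3)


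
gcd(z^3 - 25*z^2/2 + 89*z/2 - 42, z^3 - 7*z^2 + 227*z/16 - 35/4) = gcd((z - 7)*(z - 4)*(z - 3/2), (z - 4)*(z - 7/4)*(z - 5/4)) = z - 4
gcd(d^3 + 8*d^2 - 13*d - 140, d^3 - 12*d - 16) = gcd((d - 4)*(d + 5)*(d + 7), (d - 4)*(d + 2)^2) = d - 4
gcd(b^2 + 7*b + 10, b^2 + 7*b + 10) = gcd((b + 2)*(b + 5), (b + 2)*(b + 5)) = b^2 + 7*b + 10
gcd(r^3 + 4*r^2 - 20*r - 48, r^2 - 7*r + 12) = r - 4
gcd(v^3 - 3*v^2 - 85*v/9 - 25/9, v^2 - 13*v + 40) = v - 5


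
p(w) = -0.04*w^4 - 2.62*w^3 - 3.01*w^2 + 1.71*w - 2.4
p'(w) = -0.16*w^3 - 7.86*w^2 - 6.02*w + 1.71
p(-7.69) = 858.03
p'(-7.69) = -344.04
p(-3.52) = 62.41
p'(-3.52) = -67.51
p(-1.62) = -2.21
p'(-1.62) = -8.49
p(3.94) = -212.27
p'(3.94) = -153.81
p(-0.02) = -2.44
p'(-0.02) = 1.83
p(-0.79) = -4.35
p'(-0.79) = 1.64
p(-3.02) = 33.82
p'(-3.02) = -47.39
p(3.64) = -169.44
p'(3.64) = -132.06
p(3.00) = -98.34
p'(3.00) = -91.41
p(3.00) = -98.34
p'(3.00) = -91.41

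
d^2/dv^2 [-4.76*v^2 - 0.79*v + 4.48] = -9.52000000000000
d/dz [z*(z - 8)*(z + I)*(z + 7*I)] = 4*z^3 + z^2*(-24 + 24*I) + z*(-14 - 128*I) + 56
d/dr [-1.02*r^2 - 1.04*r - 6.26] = -2.04*r - 1.04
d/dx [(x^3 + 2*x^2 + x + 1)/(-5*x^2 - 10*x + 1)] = (-5*x^4 - 20*x^3 - 12*x^2 + 14*x + 11)/(25*x^4 + 100*x^3 + 90*x^2 - 20*x + 1)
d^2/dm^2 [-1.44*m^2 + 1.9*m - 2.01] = -2.88000000000000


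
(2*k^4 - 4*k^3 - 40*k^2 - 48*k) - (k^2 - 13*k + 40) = 2*k^4 - 4*k^3 - 41*k^2 - 35*k - 40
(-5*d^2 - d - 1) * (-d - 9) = 5*d^3 + 46*d^2 + 10*d + 9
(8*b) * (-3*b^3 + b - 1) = -24*b^4 + 8*b^2 - 8*b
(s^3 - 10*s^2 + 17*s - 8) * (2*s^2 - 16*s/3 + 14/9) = 2*s^5 - 76*s^4/3 + 800*s^3/9 - 1100*s^2/9 + 622*s/9 - 112/9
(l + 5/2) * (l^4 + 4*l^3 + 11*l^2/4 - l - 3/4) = l^5 + 13*l^4/2 + 51*l^3/4 + 47*l^2/8 - 13*l/4 - 15/8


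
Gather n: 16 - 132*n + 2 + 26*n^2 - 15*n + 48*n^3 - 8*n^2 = 48*n^3 + 18*n^2 - 147*n + 18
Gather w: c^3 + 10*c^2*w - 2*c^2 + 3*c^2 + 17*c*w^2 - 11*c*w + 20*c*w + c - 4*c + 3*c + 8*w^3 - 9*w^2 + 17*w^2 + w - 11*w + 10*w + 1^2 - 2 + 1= c^3 + c^2 + 8*w^3 + w^2*(17*c + 8) + w*(10*c^2 + 9*c)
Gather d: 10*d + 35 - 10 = 10*d + 25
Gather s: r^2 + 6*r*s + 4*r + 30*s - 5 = r^2 + 4*r + s*(6*r + 30) - 5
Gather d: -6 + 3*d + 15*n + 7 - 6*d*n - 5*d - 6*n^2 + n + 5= d*(-6*n - 2) - 6*n^2 + 16*n + 6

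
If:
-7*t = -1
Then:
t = 1/7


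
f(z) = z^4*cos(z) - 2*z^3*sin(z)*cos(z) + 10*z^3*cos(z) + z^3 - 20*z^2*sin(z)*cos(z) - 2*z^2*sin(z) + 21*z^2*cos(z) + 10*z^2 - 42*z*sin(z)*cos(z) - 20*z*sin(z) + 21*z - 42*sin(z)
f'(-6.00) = -23.72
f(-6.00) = -93.68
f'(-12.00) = -5672.26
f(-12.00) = 5368.89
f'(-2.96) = -38.96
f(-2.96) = -1.64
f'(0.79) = -32.75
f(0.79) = -28.98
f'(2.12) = -55.87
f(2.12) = -2.06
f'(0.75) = -35.71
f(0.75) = -27.60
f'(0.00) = -21.00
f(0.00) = 0.00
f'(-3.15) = -57.59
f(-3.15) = 7.59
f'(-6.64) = -118.50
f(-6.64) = -40.65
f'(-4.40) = 57.40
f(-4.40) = 53.97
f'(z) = -z^4*sin(z) + 2*z^3*sin(z)^2 - 10*z^3*sin(z) - 2*z^3*cos(z)^2 + 4*z^3*cos(z) + 20*z^2*sin(z)^2 - 6*z^2*sin(z)*cos(z) - 21*z^2*sin(z) - 20*z^2*cos(z)^2 + 28*z^2*cos(z) + 3*z^2 + 42*z*sin(z)^2 - 40*z*sin(z)*cos(z) - 4*z*sin(z) - 42*z*cos(z)^2 + 22*z*cos(z) + 20*z - 42*sin(z)*cos(z) - 20*sin(z) - 42*cos(z) + 21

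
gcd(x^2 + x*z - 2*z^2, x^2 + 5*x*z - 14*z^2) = 1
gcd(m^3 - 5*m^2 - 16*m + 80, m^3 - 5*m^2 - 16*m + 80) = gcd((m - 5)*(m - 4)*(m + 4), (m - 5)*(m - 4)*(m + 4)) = m^3 - 5*m^2 - 16*m + 80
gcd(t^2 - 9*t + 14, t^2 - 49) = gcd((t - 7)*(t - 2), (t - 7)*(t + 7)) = t - 7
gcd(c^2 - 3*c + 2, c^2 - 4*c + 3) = c - 1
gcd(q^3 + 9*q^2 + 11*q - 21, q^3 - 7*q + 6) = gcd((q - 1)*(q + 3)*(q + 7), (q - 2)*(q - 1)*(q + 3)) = q^2 + 2*q - 3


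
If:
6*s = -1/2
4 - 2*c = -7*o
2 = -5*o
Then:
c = 3/5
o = -2/5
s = -1/12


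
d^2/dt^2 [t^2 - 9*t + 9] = 2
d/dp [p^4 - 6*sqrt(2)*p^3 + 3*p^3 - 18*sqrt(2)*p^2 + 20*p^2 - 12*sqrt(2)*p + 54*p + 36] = 4*p^3 - 18*sqrt(2)*p^2 + 9*p^2 - 36*sqrt(2)*p + 40*p - 12*sqrt(2) + 54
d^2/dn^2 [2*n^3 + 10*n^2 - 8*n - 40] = 12*n + 20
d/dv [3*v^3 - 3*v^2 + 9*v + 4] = 9*v^2 - 6*v + 9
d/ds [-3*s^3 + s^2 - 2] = s*(2 - 9*s)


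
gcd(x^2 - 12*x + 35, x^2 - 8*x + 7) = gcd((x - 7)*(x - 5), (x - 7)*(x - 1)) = x - 7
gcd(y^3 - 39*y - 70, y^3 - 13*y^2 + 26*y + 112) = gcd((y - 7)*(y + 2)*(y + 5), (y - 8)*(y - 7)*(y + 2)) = y^2 - 5*y - 14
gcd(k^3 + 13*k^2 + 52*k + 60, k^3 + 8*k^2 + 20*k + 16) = k + 2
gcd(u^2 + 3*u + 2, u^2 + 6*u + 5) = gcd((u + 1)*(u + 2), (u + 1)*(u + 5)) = u + 1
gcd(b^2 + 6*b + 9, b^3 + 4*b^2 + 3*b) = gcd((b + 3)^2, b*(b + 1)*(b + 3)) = b + 3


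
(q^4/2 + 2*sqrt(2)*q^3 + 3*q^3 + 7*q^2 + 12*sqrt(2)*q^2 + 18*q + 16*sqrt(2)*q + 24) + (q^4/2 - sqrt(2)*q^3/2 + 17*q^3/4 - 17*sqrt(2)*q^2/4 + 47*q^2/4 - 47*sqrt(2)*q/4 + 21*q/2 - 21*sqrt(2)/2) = q^4 + 3*sqrt(2)*q^3/2 + 29*q^3/4 + 31*sqrt(2)*q^2/4 + 75*q^2/4 + 17*sqrt(2)*q/4 + 57*q/2 - 21*sqrt(2)/2 + 24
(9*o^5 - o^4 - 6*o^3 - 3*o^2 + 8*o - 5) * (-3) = -27*o^5 + 3*o^4 + 18*o^3 + 9*o^2 - 24*o + 15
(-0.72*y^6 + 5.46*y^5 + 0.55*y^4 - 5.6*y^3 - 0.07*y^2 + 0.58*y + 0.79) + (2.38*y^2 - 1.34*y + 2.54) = -0.72*y^6 + 5.46*y^5 + 0.55*y^4 - 5.6*y^3 + 2.31*y^2 - 0.76*y + 3.33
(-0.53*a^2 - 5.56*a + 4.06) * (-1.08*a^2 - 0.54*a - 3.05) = 0.5724*a^4 + 6.291*a^3 + 0.2341*a^2 + 14.7656*a - 12.383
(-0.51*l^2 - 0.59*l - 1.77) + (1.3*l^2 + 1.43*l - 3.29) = 0.79*l^2 + 0.84*l - 5.06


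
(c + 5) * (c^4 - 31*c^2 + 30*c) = c^5 + 5*c^4 - 31*c^3 - 125*c^2 + 150*c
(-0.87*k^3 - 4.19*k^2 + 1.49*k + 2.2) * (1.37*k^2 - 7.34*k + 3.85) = -1.1919*k^5 + 0.645499999999998*k^4 + 29.4464*k^3 - 24.0541*k^2 - 10.4115*k + 8.47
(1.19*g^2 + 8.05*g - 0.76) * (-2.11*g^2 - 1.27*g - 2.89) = -2.5109*g^4 - 18.4968*g^3 - 12.059*g^2 - 22.2993*g + 2.1964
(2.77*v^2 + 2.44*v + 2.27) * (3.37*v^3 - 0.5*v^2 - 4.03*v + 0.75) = 9.3349*v^5 + 6.8378*v^4 - 4.7332*v^3 - 8.8907*v^2 - 7.3181*v + 1.7025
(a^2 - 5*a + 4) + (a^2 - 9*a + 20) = 2*a^2 - 14*a + 24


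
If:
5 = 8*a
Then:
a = 5/8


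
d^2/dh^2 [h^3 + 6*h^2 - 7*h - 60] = 6*h + 12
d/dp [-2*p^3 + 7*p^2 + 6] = 2*p*(7 - 3*p)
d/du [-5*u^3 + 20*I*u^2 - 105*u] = -15*u^2 + 40*I*u - 105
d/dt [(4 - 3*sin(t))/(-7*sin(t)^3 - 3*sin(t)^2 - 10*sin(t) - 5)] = (-42*sin(t)^3 + 75*sin(t)^2 + 24*sin(t) + 55)*cos(t)/(7*sin(t)^3 + 3*sin(t)^2 + 10*sin(t) + 5)^2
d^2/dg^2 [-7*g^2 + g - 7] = -14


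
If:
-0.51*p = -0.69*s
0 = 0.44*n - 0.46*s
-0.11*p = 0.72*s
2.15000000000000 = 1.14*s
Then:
No Solution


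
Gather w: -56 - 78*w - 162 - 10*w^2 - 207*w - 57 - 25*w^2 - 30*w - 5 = -35*w^2 - 315*w - 280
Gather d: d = d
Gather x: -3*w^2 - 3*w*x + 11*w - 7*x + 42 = -3*w^2 + 11*w + x*(-3*w - 7) + 42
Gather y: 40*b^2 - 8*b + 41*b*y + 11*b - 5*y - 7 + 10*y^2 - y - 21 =40*b^2 + 3*b + 10*y^2 + y*(41*b - 6) - 28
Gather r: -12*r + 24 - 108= -12*r - 84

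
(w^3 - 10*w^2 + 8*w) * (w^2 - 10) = w^5 - 10*w^4 - 2*w^3 + 100*w^2 - 80*w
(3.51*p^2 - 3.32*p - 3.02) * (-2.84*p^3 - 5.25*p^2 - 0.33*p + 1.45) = -9.9684*p^5 - 8.9987*p^4 + 24.8485*p^3 + 22.0401*p^2 - 3.8174*p - 4.379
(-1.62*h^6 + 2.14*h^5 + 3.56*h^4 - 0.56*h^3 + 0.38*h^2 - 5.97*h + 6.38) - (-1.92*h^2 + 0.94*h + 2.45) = -1.62*h^6 + 2.14*h^5 + 3.56*h^4 - 0.56*h^3 + 2.3*h^2 - 6.91*h + 3.93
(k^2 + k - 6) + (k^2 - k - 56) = 2*k^2 - 62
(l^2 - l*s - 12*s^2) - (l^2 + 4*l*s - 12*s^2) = -5*l*s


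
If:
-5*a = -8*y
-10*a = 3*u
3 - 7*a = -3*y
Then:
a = 24/41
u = -80/41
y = 15/41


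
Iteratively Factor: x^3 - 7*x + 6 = (x + 3)*(x^2 - 3*x + 2) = (x - 1)*(x + 3)*(x - 2)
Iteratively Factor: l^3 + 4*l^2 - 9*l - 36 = (l - 3)*(l^2 + 7*l + 12) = (l - 3)*(l + 4)*(l + 3)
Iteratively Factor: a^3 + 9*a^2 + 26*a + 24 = (a + 2)*(a^2 + 7*a + 12) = (a + 2)*(a + 3)*(a + 4)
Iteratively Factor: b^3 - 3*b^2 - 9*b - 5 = (b + 1)*(b^2 - 4*b - 5) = (b + 1)^2*(b - 5)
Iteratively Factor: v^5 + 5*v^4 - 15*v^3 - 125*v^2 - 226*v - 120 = (v + 1)*(v^4 + 4*v^3 - 19*v^2 - 106*v - 120) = (v - 5)*(v + 1)*(v^3 + 9*v^2 + 26*v + 24) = (v - 5)*(v + 1)*(v + 3)*(v^2 + 6*v + 8) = (v - 5)*(v + 1)*(v + 2)*(v + 3)*(v + 4)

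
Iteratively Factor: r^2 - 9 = (r - 3)*(r + 3)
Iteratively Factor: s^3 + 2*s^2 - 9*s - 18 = (s + 3)*(s^2 - s - 6) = (s + 2)*(s + 3)*(s - 3)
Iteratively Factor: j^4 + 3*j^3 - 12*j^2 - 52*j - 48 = (j + 2)*(j^3 + j^2 - 14*j - 24) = (j - 4)*(j + 2)*(j^2 + 5*j + 6) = (j - 4)*(j + 2)*(j + 3)*(j + 2)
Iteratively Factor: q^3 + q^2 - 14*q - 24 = (q + 2)*(q^2 - q - 12) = (q + 2)*(q + 3)*(q - 4)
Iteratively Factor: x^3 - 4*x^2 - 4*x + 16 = (x + 2)*(x^2 - 6*x + 8) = (x - 2)*(x + 2)*(x - 4)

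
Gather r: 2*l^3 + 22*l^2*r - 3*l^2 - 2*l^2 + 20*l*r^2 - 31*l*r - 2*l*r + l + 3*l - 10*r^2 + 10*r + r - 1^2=2*l^3 - 5*l^2 + 4*l + r^2*(20*l - 10) + r*(22*l^2 - 33*l + 11) - 1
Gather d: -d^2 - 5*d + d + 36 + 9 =-d^2 - 4*d + 45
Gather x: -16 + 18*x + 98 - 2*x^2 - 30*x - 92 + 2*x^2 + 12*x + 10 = 0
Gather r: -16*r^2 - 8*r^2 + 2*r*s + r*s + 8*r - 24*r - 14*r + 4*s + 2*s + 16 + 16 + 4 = -24*r^2 + r*(3*s - 30) + 6*s + 36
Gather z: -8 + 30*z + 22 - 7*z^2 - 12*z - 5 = -7*z^2 + 18*z + 9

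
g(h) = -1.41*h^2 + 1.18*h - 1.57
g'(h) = 1.18 - 2.82*h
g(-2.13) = -10.48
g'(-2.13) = 7.19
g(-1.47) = -6.35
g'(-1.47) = 5.33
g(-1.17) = -4.88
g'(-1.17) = 4.48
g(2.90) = -10.01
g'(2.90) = -7.00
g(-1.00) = -4.16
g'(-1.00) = 4.00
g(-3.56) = -23.64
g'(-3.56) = 11.22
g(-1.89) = -8.84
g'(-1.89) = 6.51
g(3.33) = -13.28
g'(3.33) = -8.21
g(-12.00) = -218.77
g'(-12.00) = 35.02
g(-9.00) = -126.40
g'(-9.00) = 26.56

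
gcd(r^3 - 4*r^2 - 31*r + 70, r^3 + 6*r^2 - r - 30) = r^2 + 3*r - 10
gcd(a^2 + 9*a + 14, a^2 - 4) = a + 2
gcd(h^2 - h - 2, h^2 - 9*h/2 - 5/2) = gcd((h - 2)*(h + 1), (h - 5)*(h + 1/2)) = 1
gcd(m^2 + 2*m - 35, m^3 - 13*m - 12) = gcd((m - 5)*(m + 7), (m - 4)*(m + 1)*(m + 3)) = 1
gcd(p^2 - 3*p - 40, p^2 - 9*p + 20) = 1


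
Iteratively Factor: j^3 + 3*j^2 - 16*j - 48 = (j + 3)*(j^2 - 16) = (j + 3)*(j + 4)*(j - 4)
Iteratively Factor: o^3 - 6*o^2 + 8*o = (o)*(o^2 - 6*o + 8) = o*(o - 4)*(o - 2)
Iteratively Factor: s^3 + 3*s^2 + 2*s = (s)*(s^2 + 3*s + 2) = s*(s + 1)*(s + 2)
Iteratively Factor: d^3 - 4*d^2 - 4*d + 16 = (d + 2)*(d^2 - 6*d + 8) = (d - 2)*(d + 2)*(d - 4)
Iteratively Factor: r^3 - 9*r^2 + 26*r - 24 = (r - 4)*(r^2 - 5*r + 6) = (r - 4)*(r - 3)*(r - 2)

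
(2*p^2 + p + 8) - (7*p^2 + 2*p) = -5*p^2 - p + 8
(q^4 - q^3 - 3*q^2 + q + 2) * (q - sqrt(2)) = q^5 - sqrt(2)*q^4 - q^4 - 3*q^3 + sqrt(2)*q^3 + q^2 + 3*sqrt(2)*q^2 - sqrt(2)*q + 2*q - 2*sqrt(2)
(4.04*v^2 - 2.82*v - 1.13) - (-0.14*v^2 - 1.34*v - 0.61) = 4.18*v^2 - 1.48*v - 0.52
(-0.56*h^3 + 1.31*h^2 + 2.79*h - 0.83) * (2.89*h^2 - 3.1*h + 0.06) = -1.6184*h^5 + 5.5219*h^4 + 3.9685*h^3 - 10.9691*h^2 + 2.7404*h - 0.0498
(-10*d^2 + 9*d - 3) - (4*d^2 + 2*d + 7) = -14*d^2 + 7*d - 10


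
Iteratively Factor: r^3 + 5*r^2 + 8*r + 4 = (r + 2)*(r^2 + 3*r + 2) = (r + 2)^2*(r + 1)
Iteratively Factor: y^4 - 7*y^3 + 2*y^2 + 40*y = (y - 4)*(y^3 - 3*y^2 - 10*y) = (y - 5)*(y - 4)*(y^2 + 2*y) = (y - 5)*(y - 4)*(y + 2)*(y)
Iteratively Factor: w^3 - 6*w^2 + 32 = (w + 2)*(w^2 - 8*w + 16) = (w - 4)*(w + 2)*(w - 4)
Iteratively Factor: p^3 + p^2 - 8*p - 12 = (p - 3)*(p^2 + 4*p + 4) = (p - 3)*(p + 2)*(p + 2)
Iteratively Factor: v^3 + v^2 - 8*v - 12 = (v - 3)*(v^2 + 4*v + 4) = (v - 3)*(v + 2)*(v + 2)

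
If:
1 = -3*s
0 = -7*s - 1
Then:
No Solution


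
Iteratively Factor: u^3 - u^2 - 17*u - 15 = (u + 1)*(u^2 - 2*u - 15) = (u - 5)*(u + 1)*(u + 3)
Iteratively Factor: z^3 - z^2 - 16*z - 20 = (z + 2)*(z^2 - 3*z - 10) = (z - 5)*(z + 2)*(z + 2)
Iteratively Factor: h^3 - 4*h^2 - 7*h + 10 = (h - 1)*(h^2 - 3*h - 10) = (h - 1)*(h + 2)*(h - 5)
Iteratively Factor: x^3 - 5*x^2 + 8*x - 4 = (x - 2)*(x^2 - 3*x + 2) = (x - 2)^2*(x - 1)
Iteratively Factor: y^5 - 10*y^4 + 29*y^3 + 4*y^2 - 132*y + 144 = (y - 3)*(y^4 - 7*y^3 + 8*y^2 + 28*y - 48) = (y - 4)*(y - 3)*(y^3 - 3*y^2 - 4*y + 12) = (y - 4)*(y - 3)*(y - 2)*(y^2 - y - 6) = (y - 4)*(y - 3)*(y - 2)*(y + 2)*(y - 3)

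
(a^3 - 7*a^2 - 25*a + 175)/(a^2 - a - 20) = (a^2 - 2*a - 35)/(a + 4)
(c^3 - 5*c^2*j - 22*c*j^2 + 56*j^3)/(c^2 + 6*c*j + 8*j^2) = (c^2 - 9*c*j + 14*j^2)/(c + 2*j)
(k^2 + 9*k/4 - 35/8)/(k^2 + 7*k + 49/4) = (4*k - 5)/(2*(2*k + 7))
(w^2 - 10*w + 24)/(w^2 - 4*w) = (w - 6)/w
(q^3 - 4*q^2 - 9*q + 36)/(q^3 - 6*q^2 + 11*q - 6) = (q^2 - q - 12)/(q^2 - 3*q + 2)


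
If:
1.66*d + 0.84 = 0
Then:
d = -0.51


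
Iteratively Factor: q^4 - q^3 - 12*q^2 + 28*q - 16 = (q - 2)*(q^3 + q^2 - 10*q + 8) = (q - 2)^2*(q^2 + 3*q - 4) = (q - 2)^2*(q + 4)*(q - 1)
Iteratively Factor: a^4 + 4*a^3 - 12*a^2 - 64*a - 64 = (a + 4)*(a^3 - 12*a - 16) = (a + 2)*(a + 4)*(a^2 - 2*a - 8) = (a + 2)^2*(a + 4)*(a - 4)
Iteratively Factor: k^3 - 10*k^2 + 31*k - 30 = (k - 3)*(k^2 - 7*k + 10) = (k - 3)*(k - 2)*(k - 5)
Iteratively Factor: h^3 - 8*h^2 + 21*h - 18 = (h - 3)*(h^2 - 5*h + 6) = (h - 3)*(h - 2)*(h - 3)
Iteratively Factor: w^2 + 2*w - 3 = (w + 3)*(w - 1)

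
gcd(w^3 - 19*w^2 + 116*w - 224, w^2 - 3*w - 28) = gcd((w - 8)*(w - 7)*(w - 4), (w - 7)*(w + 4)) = w - 7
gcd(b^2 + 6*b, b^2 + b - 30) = b + 6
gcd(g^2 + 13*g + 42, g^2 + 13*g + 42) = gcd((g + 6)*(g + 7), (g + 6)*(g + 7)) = g^2 + 13*g + 42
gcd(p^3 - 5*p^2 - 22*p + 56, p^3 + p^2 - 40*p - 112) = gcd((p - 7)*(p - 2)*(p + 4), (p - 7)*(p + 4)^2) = p^2 - 3*p - 28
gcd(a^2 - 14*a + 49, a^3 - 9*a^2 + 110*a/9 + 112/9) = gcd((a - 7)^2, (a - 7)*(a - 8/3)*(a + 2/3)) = a - 7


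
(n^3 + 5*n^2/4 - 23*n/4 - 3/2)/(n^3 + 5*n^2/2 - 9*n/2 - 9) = (4*n + 1)/(2*(2*n + 3))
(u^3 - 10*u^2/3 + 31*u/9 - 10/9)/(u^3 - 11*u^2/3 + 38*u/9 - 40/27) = 3*(u - 1)/(3*u - 4)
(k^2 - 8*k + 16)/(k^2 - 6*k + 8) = (k - 4)/(k - 2)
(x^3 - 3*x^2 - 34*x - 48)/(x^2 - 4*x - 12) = (x^2 - 5*x - 24)/(x - 6)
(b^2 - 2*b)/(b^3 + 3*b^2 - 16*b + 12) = b/(b^2 + 5*b - 6)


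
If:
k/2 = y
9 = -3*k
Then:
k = -3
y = -3/2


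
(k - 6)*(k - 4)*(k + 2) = k^3 - 8*k^2 + 4*k + 48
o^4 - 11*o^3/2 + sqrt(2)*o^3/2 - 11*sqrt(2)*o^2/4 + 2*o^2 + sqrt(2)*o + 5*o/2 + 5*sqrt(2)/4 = (o - 5)*(o - 1)*(o + 1/2)*(o + sqrt(2)/2)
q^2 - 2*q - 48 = (q - 8)*(q + 6)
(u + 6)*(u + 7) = u^2 + 13*u + 42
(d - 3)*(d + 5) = d^2 + 2*d - 15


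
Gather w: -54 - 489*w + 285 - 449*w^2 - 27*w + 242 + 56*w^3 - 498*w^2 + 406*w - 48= 56*w^3 - 947*w^2 - 110*w + 425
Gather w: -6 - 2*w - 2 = -2*w - 8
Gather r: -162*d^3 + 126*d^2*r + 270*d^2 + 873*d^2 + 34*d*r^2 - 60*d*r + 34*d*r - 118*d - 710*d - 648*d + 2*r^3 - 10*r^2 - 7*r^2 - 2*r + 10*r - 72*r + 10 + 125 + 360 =-162*d^3 + 1143*d^2 - 1476*d + 2*r^3 + r^2*(34*d - 17) + r*(126*d^2 - 26*d - 64) + 495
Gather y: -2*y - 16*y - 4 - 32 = -18*y - 36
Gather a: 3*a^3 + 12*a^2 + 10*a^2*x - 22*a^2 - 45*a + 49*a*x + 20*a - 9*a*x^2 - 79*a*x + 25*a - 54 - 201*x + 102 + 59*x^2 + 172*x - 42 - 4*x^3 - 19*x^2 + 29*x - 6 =3*a^3 + a^2*(10*x - 10) + a*(-9*x^2 - 30*x) - 4*x^3 + 40*x^2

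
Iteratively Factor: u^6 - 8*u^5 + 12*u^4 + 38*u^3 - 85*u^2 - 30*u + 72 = (u - 4)*(u^5 - 4*u^4 - 4*u^3 + 22*u^2 + 3*u - 18) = (u - 4)*(u - 1)*(u^4 - 3*u^3 - 7*u^2 + 15*u + 18) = (u - 4)*(u - 3)*(u - 1)*(u^3 - 7*u - 6) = (u - 4)*(u - 3)*(u - 1)*(u + 1)*(u^2 - u - 6) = (u - 4)*(u - 3)*(u - 1)*(u + 1)*(u + 2)*(u - 3)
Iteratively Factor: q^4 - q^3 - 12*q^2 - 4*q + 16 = (q + 2)*(q^3 - 3*q^2 - 6*q + 8) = (q - 4)*(q + 2)*(q^2 + q - 2) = (q - 4)*(q + 2)^2*(q - 1)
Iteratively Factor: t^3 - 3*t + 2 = (t - 1)*(t^2 + t - 2) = (t - 1)*(t + 2)*(t - 1)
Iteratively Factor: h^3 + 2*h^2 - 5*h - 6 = (h + 1)*(h^2 + h - 6) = (h + 1)*(h + 3)*(h - 2)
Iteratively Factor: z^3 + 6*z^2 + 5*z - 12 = (z - 1)*(z^2 + 7*z + 12) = (z - 1)*(z + 3)*(z + 4)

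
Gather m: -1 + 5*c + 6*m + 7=5*c + 6*m + 6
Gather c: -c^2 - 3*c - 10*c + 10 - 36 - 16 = -c^2 - 13*c - 42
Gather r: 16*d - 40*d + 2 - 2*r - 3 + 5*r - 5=-24*d + 3*r - 6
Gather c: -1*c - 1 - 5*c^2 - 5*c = -5*c^2 - 6*c - 1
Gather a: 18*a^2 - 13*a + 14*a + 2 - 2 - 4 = 18*a^2 + a - 4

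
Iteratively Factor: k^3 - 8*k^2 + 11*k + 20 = (k - 4)*(k^2 - 4*k - 5) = (k - 5)*(k - 4)*(k + 1)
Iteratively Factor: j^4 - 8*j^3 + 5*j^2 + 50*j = (j)*(j^3 - 8*j^2 + 5*j + 50) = j*(j - 5)*(j^2 - 3*j - 10) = j*(j - 5)*(j + 2)*(j - 5)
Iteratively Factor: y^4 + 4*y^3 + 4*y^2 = (y + 2)*(y^3 + 2*y^2) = y*(y + 2)*(y^2 + 2*y) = y*(y + 2)^2*(y)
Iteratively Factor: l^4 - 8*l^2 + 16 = (l + 2)*(l^3 - 2*l^2 - 4*l + 8) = (l - 2)*(l + 2)*(l^2 - 4) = (l - 2)^2*(l + 2)*(l + 2)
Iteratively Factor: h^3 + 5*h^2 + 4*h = (h)*(h^2 + 5*h + 4) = h*(h + 1)*(h + 4)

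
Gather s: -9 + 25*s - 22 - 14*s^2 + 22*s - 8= -14*s^2 + 47*s - 39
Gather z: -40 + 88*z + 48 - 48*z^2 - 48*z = -48*z^2 + 40*z + 8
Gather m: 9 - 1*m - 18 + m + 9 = 0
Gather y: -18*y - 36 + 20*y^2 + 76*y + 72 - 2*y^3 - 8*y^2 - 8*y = -2*y^3 + 12*y^2 + 50*y + 36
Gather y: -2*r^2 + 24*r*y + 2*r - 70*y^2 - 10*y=-2*r^2 + 2*r - 70*y^2 + y*(24*r - 10)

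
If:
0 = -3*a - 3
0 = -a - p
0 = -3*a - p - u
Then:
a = -1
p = 1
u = 2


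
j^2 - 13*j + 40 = (j - 8)*(j - 5)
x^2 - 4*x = x*(x - 4)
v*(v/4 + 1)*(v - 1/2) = v^3/4 + 7*v^2/8 - v/2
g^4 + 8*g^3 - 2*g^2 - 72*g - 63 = (g - 3)*(g + 1)*(g + 3)*(g + 7)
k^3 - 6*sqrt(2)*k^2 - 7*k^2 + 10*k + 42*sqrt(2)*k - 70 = (k - 7)*(k - 5*sqrt(2))*(k - sqrt(2))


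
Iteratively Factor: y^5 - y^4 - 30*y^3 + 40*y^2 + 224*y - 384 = (y - 3)*(y^4 + 2*y^3 - 24*y^2 - 32*y + 128) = (y - 3)*(y - 2)*(y^3 + 4*y^2 - 16*y - 64) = (y - 4)*(y - 3)*(y - 2)*(y^2 + 8*y + 16) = (y - 4)*(y - 3)*(y - 2)*(y + 4)*(y + 4)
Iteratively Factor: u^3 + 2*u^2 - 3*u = (u - 1)*(u^2 + 3*u) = u*(u - 1)*(u + 3)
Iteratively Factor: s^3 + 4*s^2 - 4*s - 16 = (s - 2)*(s^2 + 6*s + 8) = (s - 2)*(s + 4)*(s + 2)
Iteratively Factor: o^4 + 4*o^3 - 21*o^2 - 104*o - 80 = (o + 4)*(o^3 - 21*o - 20) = (o + 1)*(o + 4)*(o^2 - o - 20) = (o + 1)*(o + 4)^2*(o - 5)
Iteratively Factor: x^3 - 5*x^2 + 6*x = (x)*(x^2 - 5*x + 6) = x*(x - 2)*(x - 3)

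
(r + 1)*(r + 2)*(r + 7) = r^3 + 10*r^2 + 23*r + 14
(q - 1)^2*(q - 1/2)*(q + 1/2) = q^4 - 2*q^3 + 3*q^2/4 + q/2 - 1/4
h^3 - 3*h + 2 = (h - 1)^2*(h + 2)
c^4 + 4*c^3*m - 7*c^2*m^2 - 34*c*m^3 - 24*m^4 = (c - 3*m)*(c + m)*(c + 2*m)*(c + 4*m)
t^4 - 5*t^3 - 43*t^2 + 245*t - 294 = (t - 7)*(t - 3)*(t - 2)*(t + 7)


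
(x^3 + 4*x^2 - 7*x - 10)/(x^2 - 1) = (x^2 + 3*x - 10)/(x - 1)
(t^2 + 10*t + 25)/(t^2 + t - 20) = (t + 5)/(t - 4)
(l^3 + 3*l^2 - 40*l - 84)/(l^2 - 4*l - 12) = l + 7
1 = 1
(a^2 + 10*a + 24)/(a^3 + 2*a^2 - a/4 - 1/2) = 4*(a^2 + 10*a + 24)/(4*a^3 + 8*a^2 - a - 2)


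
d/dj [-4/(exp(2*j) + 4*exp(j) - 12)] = 8*(exp(j) + 2)*exp(j)/(exp(2*j) + 4*exp(j) - 12)^2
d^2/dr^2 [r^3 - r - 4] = 6*r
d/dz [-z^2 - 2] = -2*z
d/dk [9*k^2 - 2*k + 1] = 18*k - 2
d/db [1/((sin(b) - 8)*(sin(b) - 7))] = (15 - 2*sin(b))*cos(b)/((sin(b) - 8)^2*(sin(b) - 7)^2)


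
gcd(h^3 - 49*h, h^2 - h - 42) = h - 7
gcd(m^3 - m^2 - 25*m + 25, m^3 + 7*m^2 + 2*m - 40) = m + 5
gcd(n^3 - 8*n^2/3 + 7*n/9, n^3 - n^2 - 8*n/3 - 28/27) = n - 7/3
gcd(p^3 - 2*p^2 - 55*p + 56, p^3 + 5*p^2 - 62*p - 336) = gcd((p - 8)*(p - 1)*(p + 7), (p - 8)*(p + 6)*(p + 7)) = p^2 - p - 56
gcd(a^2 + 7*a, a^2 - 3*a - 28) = 1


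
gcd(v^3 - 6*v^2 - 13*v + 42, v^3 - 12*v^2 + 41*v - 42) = v^2 - 9*v + 14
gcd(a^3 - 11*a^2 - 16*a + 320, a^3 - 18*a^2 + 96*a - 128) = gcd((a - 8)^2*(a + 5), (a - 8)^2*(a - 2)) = a^2 - 16*a + 64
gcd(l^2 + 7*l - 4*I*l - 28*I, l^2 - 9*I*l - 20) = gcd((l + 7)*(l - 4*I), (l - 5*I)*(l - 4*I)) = l - 4*I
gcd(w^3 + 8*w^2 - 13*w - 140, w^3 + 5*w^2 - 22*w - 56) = w^2 + 3*w - 28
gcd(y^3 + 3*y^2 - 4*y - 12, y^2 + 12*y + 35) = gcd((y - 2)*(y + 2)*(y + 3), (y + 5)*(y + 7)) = 1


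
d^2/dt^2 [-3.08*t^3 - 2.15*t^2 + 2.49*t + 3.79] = -18.48*t - 4.3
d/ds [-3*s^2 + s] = 1 - 6*s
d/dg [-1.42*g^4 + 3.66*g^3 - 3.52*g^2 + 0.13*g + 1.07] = -5.68*g^3 + 10.98*g^2 - 7.04*g + 0.13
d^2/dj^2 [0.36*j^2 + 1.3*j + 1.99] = 0.720000000000000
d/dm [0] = 0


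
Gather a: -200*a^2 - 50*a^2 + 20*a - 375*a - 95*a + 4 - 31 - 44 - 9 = -250*a^2 - 450*a - 80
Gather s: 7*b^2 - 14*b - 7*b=7*b^2 - 21*b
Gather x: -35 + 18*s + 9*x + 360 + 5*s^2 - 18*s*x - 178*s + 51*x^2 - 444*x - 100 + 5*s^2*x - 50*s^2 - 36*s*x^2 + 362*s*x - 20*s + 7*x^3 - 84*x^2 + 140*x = -45*s^2 - 180*s + 7*x^3 + x^2*(-36*s - 33) + x*(5*s^2 + 344*s - 295) + 225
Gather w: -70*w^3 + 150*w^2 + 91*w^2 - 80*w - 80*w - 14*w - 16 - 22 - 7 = -70*w^3 + 241*w^2 - 174*w - 45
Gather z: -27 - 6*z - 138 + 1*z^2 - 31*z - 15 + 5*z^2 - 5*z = 6*z^2 - 42*z - 180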